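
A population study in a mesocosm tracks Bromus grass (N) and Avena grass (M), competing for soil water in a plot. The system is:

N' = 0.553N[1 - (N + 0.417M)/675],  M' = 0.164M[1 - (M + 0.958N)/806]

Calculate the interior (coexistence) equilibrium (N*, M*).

Setting both brackets to zero gives the nullclines N + 0.417M = 675 and 0.958N + M = 806.
Substituting M = 806 - 0.958N into the first: N(1 - 0.417·0.958) = 675 - 0.417·806.
So N* = 339/0.601 = 564, and then M* = 806 - 0.958·564 = 265.

N* ≈ 564, M* ≈ 265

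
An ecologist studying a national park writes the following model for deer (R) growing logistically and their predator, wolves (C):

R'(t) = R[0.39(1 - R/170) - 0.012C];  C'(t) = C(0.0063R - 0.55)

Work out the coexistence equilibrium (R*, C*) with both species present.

R* ≈ 87.3, C* ≈ 15.8

From dC/dt = 0 with C > 0: 0.0063R* = 0.55, so R* = 87.3.
Substitute into dR/dt = 0: 0.39(1 - 87.3/170) = 0.012C*.
The bracket is 0.486, giving C* = 0.19/0.012 = 15.8.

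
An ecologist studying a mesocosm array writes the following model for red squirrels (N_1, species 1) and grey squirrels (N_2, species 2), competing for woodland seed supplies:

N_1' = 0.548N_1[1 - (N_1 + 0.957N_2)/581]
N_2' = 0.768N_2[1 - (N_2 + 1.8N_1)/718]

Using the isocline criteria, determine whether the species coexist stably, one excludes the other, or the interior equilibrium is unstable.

unstable coexistence (outcome depends on initial conditions)

Compare the nullcline intercepts: K1/α12 = 581/0.957 = 607 < K2 = 718; K2/α21 = 718/1.8 = 399 < K1 = 581.
Since both are reversed, neither can invade when rare; the interior point is a saddle.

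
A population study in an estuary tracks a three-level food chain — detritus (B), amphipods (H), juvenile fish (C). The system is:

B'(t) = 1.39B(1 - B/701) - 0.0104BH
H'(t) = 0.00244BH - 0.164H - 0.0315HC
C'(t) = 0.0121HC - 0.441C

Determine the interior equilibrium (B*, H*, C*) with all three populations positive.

B* ≈ 510, H* ≈ 36.4, C* ≈ 34.3

From dC/dt = 0: 0.0121H* = 0.441, so H* = 36.4.
From dB/dt = 0: 1.39(1 - B*/701) = 0.0104·36.4, giving B* = 701·(1 - 0.273) = 510.
From dH/dt = 0: 0.00244·510 - 0.164 = 0.0315C*, so C* = 1.08/0.0315 = 34.3.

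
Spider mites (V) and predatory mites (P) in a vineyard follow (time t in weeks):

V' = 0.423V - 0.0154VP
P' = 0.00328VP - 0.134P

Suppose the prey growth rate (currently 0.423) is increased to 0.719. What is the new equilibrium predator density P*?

At the interior fixed point, setting dV/dt = 0 with V > 0 fixes P* = (prey growth rate)/(VP coefficient) — independent of the other coefficients.
With the change, P* = 0.719/0.0154 = 46.7; it rises from 27.5.

P* ≈ 46.7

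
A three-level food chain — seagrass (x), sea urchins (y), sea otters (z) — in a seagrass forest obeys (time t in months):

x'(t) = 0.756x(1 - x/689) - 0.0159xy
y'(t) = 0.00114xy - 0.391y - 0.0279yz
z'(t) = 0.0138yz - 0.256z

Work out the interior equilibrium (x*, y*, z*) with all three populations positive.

From dz/dt = 0: 0.0138y* = 0.256, so y* = 18.6.
From dx/dt = 0: 0.756(1 - x*/689) = 0.0159·18.6, giving x* = 689·(1 - 0.39) = 420.
From dy/dt = 0: 0.00114·420 - 0.391 = 0.0279z*, so z* = 0.088/0.0279 = 3.15.

x* ≈ 420, y* ≈ 18.6, z* ≈ 3.15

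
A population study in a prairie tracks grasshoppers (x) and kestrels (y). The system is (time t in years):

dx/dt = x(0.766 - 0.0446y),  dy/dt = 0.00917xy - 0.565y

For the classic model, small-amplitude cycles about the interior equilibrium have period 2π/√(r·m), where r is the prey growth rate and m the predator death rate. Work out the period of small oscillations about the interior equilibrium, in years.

T ≈ 9.55 years

Here r = 0.766 and m = 0.565, so r·m = 0.433.
ω = √0.433 = 0.658 per year, hence T = 2π/ω ≈ 9.55 years.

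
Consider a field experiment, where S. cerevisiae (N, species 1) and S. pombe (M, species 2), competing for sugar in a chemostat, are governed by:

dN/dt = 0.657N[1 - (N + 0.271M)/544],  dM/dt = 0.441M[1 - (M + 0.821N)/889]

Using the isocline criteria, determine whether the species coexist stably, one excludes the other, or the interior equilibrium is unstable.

Compare the nullcline intercepts: K1/α12 = 544/0.271 = 2010 > K2 = 889; K2/α21 = 889/0.821 = 1080 > K1 = 544.
Since both inequalities hold, each species can invade when rare, so the interior equilibrium is stable.

stable coexistence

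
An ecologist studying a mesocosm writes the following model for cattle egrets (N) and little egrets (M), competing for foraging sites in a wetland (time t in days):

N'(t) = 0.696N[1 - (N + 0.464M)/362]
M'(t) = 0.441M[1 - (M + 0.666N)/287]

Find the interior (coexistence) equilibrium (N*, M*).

Setting both brackets to zero gives the nullclines N + 0.464M = 362 and 0.666N + M = 287.
Substituting M = 287 - 0.666N into the first: N(1 - 0.464·0.666) = 362 - 0.464·287.
So N* = 229/0.691 = 331, and then M* = 287 - 0.666·331 = 66.4.

N* ≈ 331, M* ≈ 66.4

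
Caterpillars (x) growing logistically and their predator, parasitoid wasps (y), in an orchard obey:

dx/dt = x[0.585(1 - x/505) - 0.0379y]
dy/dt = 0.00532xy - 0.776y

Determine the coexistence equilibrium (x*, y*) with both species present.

x* ≈ 146, y* ≈ 11

From dy/dt = 0 with y > 0: 0.00532x* = 0.776, so x* = 146.
Substitute into dx/dt = 0: 0.585(1 - 146/505) = 0.0379y*.
The bracket is 0.711, giving y* = 0.416/0.0379 = 11.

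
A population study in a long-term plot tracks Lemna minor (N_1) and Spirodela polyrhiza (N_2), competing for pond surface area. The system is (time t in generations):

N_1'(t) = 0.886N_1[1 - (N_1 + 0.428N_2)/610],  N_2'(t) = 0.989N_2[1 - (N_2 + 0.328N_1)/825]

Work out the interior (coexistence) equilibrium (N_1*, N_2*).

Setting both brackets to zero gives the nullclines N_1 + 0.428N_2 = 610 and 0.328N_1 + N_2 = 825.
Substituting N_2 = 825 - 0.328N_1 into the first: N_1(1 - 0.428·0.328) = 610 - 0.428·825.
So N_1* = 257/0.86 = 299, and then N_2* = 825 - 0.328·299 = 727.

N_1* ≈ 299, N_2* ≈ 727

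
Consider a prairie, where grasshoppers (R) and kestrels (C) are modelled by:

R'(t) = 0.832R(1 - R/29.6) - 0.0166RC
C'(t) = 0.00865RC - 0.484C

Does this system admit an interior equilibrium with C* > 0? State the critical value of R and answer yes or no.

The predator equation gives dC/dt > 0 only when R > 0.484/0.00865 = 56.
Without the predator, R → K = 29.6. Since 29.6 < 56, the predator cannot invade.

Threshold R = 56; K < 56, so no, the predator goes extinct.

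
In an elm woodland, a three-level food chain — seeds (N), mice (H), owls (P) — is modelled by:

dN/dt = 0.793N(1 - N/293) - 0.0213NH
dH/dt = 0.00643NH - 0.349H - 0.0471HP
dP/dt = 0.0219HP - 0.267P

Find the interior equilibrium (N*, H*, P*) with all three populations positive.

N* ≈ 197, H* ≈ 12.2, P* ≈ 19.5

From dP/dt = 0: 0.0219H* = 0.267, so H* = 12.2.
From dN/dt = 0: 0.793(1 - N*/293) = 0.0213·12.2, giving N* = 293·(1 - 0.327) = 197.
From dH/dt = 0: 0.00643·197 - 0.349 = 0.0471P*, so P* = 0.918/0.0471 = 19.5.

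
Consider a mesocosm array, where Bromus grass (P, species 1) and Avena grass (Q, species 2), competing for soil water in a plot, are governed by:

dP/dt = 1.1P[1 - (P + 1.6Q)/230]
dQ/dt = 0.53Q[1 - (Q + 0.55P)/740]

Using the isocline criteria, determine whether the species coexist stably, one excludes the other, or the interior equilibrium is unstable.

Compare the nullcline intercepts: K1/α12 = 230/1.6 = 144 < K2 = 740; K2/α21 = 740/0.55 = 1350 > K1 = 230.
Since the inequalities point opposite ways, species 2 can invade but species 1 cannot.

species 2 excludes species 1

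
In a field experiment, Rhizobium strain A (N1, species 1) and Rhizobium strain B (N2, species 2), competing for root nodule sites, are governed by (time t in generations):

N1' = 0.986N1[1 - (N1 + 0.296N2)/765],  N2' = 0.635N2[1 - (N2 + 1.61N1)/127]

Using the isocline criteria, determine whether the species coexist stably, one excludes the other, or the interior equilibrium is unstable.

Compare the nullcline intercepts: K1/α12 = 765/0.296 = 2580 > K2 = 127; K2/α21 = 127/1.61 = 78.9 < K1 = 765.
Since the inequalities point opposite ways, species 1 can invade but species 2 cannot.

species 1 excludes species 2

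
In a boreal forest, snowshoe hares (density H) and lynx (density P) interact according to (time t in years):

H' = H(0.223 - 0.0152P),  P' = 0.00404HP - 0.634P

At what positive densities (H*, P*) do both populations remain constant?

Set dP/dt = 0 with P > 0: 0.00404H - 0.634 = 0, so H* = 0.634/0.00404 = 157.
Set dH/dt = 0 with H > 0: 0.223 - 0.0152P = 0, so P* = 0.223/0.0152 = 14.7.

H* ≈ 157, P* ≈ 14.7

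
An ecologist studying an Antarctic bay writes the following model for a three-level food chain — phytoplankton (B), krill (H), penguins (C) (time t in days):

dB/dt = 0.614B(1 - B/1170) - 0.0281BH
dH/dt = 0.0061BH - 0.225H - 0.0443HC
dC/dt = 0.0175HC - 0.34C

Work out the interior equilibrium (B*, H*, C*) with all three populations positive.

B* ≈ 130, H* ≈ 19.4, C* ≈ 12.8

From dC/dt = 0: 0.0175H* = 0.34, so H* = 19.4.
From dB/dt = 0: 0.614(1 - B*/1170) = 0.0281·19.4, giving B* = 1170·(1 - 0.889) = 130.
From dH/dt = 0: 0.0061·130 - 0.225 = 0.0443C*, so C* = 0.566/0.0443 = 12.8.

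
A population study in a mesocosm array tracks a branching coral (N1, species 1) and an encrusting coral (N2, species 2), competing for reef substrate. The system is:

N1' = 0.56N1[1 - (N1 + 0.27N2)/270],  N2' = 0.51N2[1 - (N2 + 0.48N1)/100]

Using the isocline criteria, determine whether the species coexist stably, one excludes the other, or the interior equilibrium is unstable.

Compare the nullcline intercepts: K1/α12 = 270/0.27 = 1000 > K2 = 100; K2/α21 = 100/0.48 = 208 < K1 = 270.
Since the inequalities point opposite ways, species 1 can invade but species 2 cannot.

species 1 excludes species 2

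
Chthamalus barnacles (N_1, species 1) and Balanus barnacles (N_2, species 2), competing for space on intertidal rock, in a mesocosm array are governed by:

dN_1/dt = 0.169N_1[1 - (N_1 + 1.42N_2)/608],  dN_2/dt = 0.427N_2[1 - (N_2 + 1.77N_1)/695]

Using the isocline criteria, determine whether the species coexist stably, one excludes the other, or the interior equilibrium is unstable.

unstable coexistence (outcome depends on initial conditions)

Compare the nullcline intercepts: K1/α12 = 608/1.42 = 428 < K2 = 695; K2/α21 = 695/1.77 = 393 < K1 = 608.
Since both are reversed, neither can invade when rare; the interior point is a saddle.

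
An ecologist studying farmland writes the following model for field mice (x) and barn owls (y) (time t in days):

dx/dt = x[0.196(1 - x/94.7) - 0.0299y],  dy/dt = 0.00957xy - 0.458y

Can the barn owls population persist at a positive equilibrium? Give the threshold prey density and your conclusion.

Threshold x = 47.9; K > 47.9, so yes, the predator persists.

The predator equation gives dy/dt > 0 only when x > 0.458/0.00957 = 47.9.
Without the predator, x → K = 94.7. Since 94.7 > 47.9, the predator can invade and persist.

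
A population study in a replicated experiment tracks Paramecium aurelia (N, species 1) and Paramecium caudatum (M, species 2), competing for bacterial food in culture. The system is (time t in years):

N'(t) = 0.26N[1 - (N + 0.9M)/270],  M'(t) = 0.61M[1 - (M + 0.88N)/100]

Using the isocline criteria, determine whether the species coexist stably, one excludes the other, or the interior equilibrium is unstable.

Compare the nullcline intercepts: K1/α12 = 270/0.9 = 300 > K2 = 100; K2/α21 = 100/0.88 = 114 < K1 = 270.
Since the inequalities point opposite ways, species 1 can invade but species 2 cannot.

species 1 excludes species 2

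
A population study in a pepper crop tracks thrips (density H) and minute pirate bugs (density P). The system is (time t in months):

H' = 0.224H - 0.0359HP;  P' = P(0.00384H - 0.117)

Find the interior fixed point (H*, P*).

Set dP/dt = 0 with P > 0: 0.00384H - 0.117 = 0, so H* = 0.117/0.00384 = 30.5.
Set dH/dt = 0 with H > 0: 0.224 - 0.0359P = 0, so P* = 0.224/0.0359 = 6.24.

H* ≈ 30.5, P* ≈ 6.24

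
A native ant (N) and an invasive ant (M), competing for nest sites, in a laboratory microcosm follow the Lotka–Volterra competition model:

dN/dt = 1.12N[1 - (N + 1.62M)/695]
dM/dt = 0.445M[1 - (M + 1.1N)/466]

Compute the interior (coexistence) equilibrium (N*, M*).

Setting both brackets to zero gives the nullclines N + 1.62M = 695 and 1.1N + M = 466.
Substituting M = 466 - 1.1N into the first: N(1 - 1.62·1.1) = 695 - 1.62·466.
So N* = -59.9/-0.782 = 76.6, and then M* = 466 - 1.1·76.6 = 382.

N* ≈ 76.6, M* ≈ 382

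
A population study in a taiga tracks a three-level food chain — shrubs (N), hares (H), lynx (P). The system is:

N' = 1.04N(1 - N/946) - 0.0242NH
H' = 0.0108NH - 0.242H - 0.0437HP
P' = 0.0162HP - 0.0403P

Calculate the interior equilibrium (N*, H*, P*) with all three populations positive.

N* ≈ 891, H* ≈ 2.49, P* ≈ 215

From dP/dt = 0: 0.0162H* = 0.0403, so H* = 2.49.
From dN/dt = 0: 1.04(1 - N*/946) = 0.0242·2.49, giving N* = 946·(1 - 0.0579) = 891.
From dH/dt = 0: 0.0108·891 - 0.242 = 0.0437P*, so P* = 9.38/0.0437 = 215.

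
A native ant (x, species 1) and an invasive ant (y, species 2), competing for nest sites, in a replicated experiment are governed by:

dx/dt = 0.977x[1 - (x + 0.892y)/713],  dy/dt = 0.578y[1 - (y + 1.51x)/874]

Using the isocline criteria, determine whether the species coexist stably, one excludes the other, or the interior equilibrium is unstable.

Compare the nullcline intercepts: K1/α12 = 713/0.892 = 799 < K2 = 874; K2/α21 = 874/1.51 = 579 < K1 = 713.
Since both are reversed, neither can invade when rare; the interior point is a saddle.

unstable coexistence (outcome depends on initial conditions)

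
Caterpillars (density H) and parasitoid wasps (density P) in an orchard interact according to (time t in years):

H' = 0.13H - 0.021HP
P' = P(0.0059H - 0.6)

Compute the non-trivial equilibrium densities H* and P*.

H* ≈ 102, P* ≈ 6.19

Set dP/dt = 0 with P > 0: 0.0059H - 0.6 = 0, so H* = 0.6/0.0059 = 102.
Set dH/dt = 0 with H > 0: 0.13 - 0.021P = 0, so P* = 0.13/0.021 = 6.19.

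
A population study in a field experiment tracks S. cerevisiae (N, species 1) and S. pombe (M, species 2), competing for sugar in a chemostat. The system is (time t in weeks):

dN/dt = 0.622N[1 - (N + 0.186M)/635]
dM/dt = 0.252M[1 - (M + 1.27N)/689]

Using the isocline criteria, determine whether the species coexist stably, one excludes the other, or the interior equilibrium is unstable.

species 1 excludes species 2

Compare the nullcline intercepts: K1/α12 = 635/0.186 = 3410 > K2 = 689; K2/α21 = 689/1.27 = 543 < K1 = 635.
Since the inequalities point opposite ways, species 1 can invade but species 2 cannot.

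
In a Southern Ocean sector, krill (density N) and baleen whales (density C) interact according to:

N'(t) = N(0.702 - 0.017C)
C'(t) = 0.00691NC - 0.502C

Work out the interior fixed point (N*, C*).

N* ≈ 72.6, C* ≈ 41.3

Set dC/dt = 0 with C > 0: 0.00691N - 0.502 = 0, so N* = 0.502/0.00691 = 72.6.
Set dN/dt = 0 with N > 0: 0.702 - 0.017C = 0, so C* = 0.702/0.017 = 41.3.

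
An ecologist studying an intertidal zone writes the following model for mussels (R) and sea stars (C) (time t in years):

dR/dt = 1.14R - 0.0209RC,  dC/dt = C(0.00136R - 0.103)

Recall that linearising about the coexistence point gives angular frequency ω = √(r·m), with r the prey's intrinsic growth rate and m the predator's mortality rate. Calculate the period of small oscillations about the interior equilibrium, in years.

T ≈ 18.3 years

Here r = 1.14 and m = 0.103, so r·m = 0.117.
ω = √0.117 = 0.343 per year, hence T = 2π/ω ≈ 18.3 years.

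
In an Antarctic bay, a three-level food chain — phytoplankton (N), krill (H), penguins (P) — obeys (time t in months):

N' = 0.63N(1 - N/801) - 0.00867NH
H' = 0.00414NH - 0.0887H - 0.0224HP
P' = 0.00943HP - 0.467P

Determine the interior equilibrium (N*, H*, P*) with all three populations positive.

From dP/dt = 0: 0.00943H* = 0.467, so H* = 49.5.
From dN/dt = 0: 0.63(1 - N*/801) = 0.00867·49.5, giving N* = 801·(1 - 0.682) = 255.
From dH/dt = 0: 0.00414·255 - 0.0887 = 0.0224P*, so P* = 0.967/0.0224 = 43.2.

N* ≈ 255, H* ≈ 49.5, P* ≈ 43.2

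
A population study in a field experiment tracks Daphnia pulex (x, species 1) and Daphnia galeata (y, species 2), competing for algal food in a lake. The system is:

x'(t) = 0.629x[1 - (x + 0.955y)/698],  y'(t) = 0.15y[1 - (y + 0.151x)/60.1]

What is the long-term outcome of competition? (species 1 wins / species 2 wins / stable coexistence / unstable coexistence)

Compare the nullcline intercepts: K1/α12 = 698/0.955 = 731 > K2 = 60.1; K2/α21 = 60.1/0.151 = 398 < K1 = 698.
Since the inequalities point opposite ways, species 1 can invade but species 2 cannot.

species 1 excludes species 2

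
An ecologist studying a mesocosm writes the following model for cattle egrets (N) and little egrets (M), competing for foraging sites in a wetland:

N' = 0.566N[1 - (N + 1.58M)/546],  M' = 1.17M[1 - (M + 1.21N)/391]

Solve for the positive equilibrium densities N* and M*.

Setting both brackets to zero gives the nullclines N + 1.58M = 546 and 1.21N + M = 391.
Substituting M = 391 - 1.21N into the first: N(1 - 1.58·1.21) = 546 - 1.58·391.
So N* = -71.8/-0.912 = 78.7, and then M* = 391 - 1.21·78.7 = 296.

N* ≈ 78.7, M* ≈ 296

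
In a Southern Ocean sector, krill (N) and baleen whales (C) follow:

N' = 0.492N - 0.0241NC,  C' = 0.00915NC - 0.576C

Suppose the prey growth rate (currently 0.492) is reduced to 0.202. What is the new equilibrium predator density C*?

At the interior fixed point, setting dN/dt = 0 with N > 0 fixes C* = (prey growth rate)/(NC coefficient) — independent of the other coefficients.
With the change, C* = 0.202/0.0241 = 8.38; it falls from 20.4.

C* ≈ 8.38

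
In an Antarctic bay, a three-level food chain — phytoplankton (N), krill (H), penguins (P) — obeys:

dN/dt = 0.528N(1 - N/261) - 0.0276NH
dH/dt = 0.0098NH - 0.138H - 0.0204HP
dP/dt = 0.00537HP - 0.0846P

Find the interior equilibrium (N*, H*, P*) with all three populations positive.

From dP/dt = 0: 0.00537H* = 0.0846, so H* = 15.8.
From dN/dt = 0: 0.528(1 - N*/261) = 0.0276·15.8, giving N* = 261·(1 - 0.824) = 46.1.
From dH/dt = 0: 0.0098·46.1 - 0.138 = 0.0204P*, so P* = 0.313/0.0204 = 15.4.

N* ≈ 46.1, H* ≈ 15.8, P* ≈ 15.4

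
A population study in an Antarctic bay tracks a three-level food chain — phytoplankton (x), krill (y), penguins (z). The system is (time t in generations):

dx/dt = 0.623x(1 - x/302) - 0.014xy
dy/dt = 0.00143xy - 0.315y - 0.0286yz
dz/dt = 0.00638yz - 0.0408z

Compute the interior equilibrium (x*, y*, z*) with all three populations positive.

x* ≈ 259, y* ≈ 6.39, z* ≈ 1.92

From dz/dt = 0: 0.00638y* = 0.0408, so y* = 6.39.
From dx/dt = 0: 0.623(1 - x*/302) = 0.014·6.39, giving x* = 302·(1 - 0.144) = 259.
From dy/dt = 0: 0.00143·259 - 0.315 = 0.0286z*, so z* = 0.0548/0.0286 = 1.92.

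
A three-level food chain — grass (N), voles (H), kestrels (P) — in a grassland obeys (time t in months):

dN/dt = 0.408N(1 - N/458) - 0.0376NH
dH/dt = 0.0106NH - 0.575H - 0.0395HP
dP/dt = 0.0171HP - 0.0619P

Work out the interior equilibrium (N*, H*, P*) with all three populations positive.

N* ≈ 305, H* ≈ 3.62, P* ≈ 67.3

From dP/dt = 0: 0.0171H* = 0.0619, so H* = 3.62.
From dN/dt = 0: 0.408(1 - N*/458) = 0.0376·3.62, giving N* = 458·(1 - 0.334) = 305.
From dH/dt = 0: 0.0106·305 - 0.575 = 0.0395P*, so P* = 2.66/0.0395 = 67.3.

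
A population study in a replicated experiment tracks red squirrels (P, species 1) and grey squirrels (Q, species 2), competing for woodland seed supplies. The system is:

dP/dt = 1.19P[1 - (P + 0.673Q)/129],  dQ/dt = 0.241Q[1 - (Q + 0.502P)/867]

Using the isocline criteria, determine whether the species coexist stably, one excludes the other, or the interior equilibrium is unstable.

Compare the nullcline intercepts: K1/α12 = 129/0.673 = 192 < K2 = 867; K2/α21 = 867/0.502 = 1730 > K1 = 129.
Since the inequalities point opposite ways, species 2 can invade but species 1 cannot.

species 2 excludes species 1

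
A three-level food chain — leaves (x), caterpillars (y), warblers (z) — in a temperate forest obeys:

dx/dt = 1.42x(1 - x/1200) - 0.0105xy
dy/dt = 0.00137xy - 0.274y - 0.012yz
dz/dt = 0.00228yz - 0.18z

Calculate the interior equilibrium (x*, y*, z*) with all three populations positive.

From dz/dt = 0: 0.00228y* = 0.18, so y* = 78.9.
From dx/dt = 0: 1.42(1 - x*/1200) = 0.0105·78.9, giving x* = 1200·(1 - 0.584) = 499.
From dy/dt = 0: 0.00137·499 - 0.274 = 0.012z*, so z* = 0.41/0.012 = 34.2.

x* ≈ 499, y* ≈ 78.9, z* ≈ 34.2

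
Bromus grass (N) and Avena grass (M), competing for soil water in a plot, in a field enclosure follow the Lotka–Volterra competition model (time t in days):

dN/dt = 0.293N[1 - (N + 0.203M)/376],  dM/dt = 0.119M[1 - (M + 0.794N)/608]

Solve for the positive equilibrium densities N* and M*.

Setting both brackets to zero gives the nullclines N + 0.203M = 376 and 0.794N + M = 608.
Substituting M = 608 - 0.794N into the first: N(1 - 0.203·0.794) = 376 - 0.203·608.
So N* = 253/0.839 = 301, and then M* = 608 - 0.794·301 = 369.

N* ≈ 301, M* ≈ 369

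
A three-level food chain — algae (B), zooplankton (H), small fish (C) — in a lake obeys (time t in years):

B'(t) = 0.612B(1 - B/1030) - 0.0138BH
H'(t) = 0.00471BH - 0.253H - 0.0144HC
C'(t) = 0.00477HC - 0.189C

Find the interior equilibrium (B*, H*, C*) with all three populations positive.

B* ≈ 110, H* ≈ 39.6, C* ≈ 18.3

From dC/dt = 0: 0.00477H* = 0.189, so H* = 39.6.
From dB/dt = 0: 0.612(1 - B*/1030) = 0.0138·39.6, giving B* = 1030·(1 - 0.893) = 110.
From dH/dt = 0: 0.00471·110 - 0.253 = 0.0144C*, so C* = 0.264/0.0144 = 18.3.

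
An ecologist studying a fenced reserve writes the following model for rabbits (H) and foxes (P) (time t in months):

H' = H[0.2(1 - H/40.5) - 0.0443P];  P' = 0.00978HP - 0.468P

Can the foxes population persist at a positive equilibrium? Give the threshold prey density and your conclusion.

Threshold H = 47.9; K < 47.9, so no, the predator goes extinct.

The predator equation gives dP/dt > 0 only when H > 0.468/0.00978 = 47.9.
Without the predator, H → K = 40.5. Since 40.5 < 47.9, the predator cannot invade.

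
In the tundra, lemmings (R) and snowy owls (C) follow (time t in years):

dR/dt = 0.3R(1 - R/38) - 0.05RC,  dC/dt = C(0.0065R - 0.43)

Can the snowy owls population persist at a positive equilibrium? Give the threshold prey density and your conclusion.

Threshold R = 66.2; K < 66.2, so no, the predator goes extinct.

The predator equation gives dC/dt > 0 only when R > 0.43/0.0065 = 66.2.
Without the predator, R → K = 38. Since 38 < 66.2, the predator cannot invade.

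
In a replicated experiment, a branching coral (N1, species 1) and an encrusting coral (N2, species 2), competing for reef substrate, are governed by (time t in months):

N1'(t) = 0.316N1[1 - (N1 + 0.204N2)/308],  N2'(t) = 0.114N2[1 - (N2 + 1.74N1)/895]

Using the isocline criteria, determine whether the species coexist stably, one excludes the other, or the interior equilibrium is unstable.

stable coexistence

Compare the nullcline intercepts: K1/α12 = 308/0.204 = 1510 > K2 = 895; K2/α21 = 895/1.74 = 514 > K1 = 308.
Since both inequalities hold, each species can invade when rare, so the interior equilibrium is stable.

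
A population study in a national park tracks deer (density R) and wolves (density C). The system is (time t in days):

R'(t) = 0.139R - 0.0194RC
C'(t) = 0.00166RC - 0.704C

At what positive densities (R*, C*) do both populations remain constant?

R* ≈ 424, C* ≈ 7.16

Set dC/dt = 0 with C > 0: 0.00166R - 0.704 = 0, so R* = 0.704/0.00166 = 424.
Set dR/dt = 0 with R > 0: 0.139 - 0.0194C = 0, so C* = 0.139/0.0194 = 7.16.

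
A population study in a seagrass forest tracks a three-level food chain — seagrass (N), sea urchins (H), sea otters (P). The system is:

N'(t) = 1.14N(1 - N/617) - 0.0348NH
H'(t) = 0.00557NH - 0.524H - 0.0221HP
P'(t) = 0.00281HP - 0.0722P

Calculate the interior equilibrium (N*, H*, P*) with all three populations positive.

N* ≈ 133, H* ≈ 25.7, P* ≈ 9.83

From dP/dt = 0: 0.00281H* = 0.0722, so H* = 25.7.
From dN/dt = 0: 1.14(1 - N*/617) = 0.0348·25.7, giving N* = 617·(1 - 0.784) = 133.
From dH/dt = 0: 0.00557·133 - 0.524 = 0.0221P*, so P* = 0.217/0.0221 = 9.83.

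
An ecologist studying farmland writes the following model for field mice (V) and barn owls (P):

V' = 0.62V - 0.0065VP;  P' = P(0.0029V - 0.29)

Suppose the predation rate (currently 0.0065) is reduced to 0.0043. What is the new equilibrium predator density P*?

P* ≈ 144

At the interior fixed point, setting dV/dt = 0 with V > 0 fixes P* = (prey growth rate)/(VP coefficient) — independent of the other coefficients.
With the change, P* = 0.62/0.0043 = 144; it rises from 95.4.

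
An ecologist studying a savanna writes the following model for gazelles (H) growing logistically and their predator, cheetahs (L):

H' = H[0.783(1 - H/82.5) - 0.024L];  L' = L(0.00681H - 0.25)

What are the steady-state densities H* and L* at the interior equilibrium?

From dL/dt = 0 with L > 0: 0.00681H* = 0.25, so H* = 36.7.
Substitute into dH/dt = 0: 0.783(1 - 36.7/82.5) = 0.024L*.
The bracket is 0.555, giving L* = 0.435/0.024 = 18.1.

H* ≈ 36.7, L* ≈ 18.1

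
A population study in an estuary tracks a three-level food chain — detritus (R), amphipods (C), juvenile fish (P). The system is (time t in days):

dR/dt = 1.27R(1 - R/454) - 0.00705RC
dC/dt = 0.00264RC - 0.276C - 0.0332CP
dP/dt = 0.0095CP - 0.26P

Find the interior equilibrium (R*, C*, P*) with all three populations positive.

From dP/dt = 0: 0.0095C* = 0.26, so C* = 27.4.
From dR/dt = 0: 1.27(1 - R*/454) = 0.00705·27.4, giving R* = 454·(1 - 0.152) = 385.
From dC/dt = 0: 0.00264·385 - 0.276 = 0.0332P*, so P* = 0.74/0.0332 = 22.3.

R* ≈ 385, C* ≈ 27.4, P* ≈ 22.3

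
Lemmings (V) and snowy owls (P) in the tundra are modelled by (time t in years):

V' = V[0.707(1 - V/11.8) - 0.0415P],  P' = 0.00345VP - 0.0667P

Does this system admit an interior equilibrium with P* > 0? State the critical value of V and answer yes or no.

Threshold V = 19.3; K < 19.3, so no, the predator goes extinct.

The predator equation gives dP/dt > 0 only when V > 0.0667/0.00345 = 19.3.
Without the predator, V → K = 11.8. Since 11.8 < 19.3, the predator cannot invade.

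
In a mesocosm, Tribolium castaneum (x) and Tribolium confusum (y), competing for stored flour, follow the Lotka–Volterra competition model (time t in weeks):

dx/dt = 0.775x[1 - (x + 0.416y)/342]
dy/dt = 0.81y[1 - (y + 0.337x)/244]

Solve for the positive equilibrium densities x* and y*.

x* ≈ 280, y* ≈ 150

Setting both brackets to zero gives the nullclines x + 0.416y = 342 and 0.337x + y = 244.
Substituting y = 244 - 0.337x into the first: x(1 - 0.416·0.337) = 342 - 0.416·244.
So x* = 240/0.86 = 280, and then y* = 244 - 0.337·280 = 150.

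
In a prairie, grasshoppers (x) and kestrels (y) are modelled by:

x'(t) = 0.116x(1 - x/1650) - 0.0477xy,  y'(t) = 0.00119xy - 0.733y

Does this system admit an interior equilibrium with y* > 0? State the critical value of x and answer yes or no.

Threshold x = 616; K > 616, so yes, the predator persists.

The predator equation gives dy/dt > 0 only when x > 0.733/0.00119 = 616.
Without the predator, x → K = 1650. Since 1650 > 616, the predator can invade and persist.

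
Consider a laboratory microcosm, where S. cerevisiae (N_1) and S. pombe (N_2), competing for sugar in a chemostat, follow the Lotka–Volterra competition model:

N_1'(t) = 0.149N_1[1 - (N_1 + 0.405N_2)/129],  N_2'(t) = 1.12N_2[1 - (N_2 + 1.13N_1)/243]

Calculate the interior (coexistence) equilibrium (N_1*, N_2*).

Setting both brackets to zero gives the nullclines N_1 + 0.405N_2 = 129 and 1.13N_1 + N_2 = 243.
Substituting N_2 = 243 - 1.13N_1 into the first: N_1(1 - 0.405·1.13) = 129 - 0.405·243.
So N_1* = 30.6/0.542 = 56.4, and then N_2* = 243 - 1.13·56.4 = 179.

N_1* ≈ 56.4, N_2* ≈ 179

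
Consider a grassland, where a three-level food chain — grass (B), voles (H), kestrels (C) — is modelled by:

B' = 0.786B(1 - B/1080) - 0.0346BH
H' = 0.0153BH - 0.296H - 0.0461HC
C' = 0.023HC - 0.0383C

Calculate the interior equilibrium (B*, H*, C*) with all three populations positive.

B* ≈ 1000, H* ≈ 1.67, C* ≈ 326

From dC/dt = 0: 0.023H* = 0.0383, so H* = 1.67.
From dB/dt = 0: 0.786(1 - B*/1080) = 0.0346·1.67, giving B* = 1080·(1 - 0.0733) = 1000.
From dH/dt = 0: 0.0153·1000 - 0.296 = 0.0461C*, so C* = 15/0.0461 = 326.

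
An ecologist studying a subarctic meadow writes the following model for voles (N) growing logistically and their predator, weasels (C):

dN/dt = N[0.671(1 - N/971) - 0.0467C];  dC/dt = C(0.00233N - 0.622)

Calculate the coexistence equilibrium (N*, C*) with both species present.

N* ≈ 267, C* ≈ 10.4

From dC/dt = 0 with C > 0: 0.00233N* = 0.622, so N* = 267.
Substitute into dN/dt = 0: 0.671(1 - 267/971) = 0.0467C*.
The bracket is 0.725, giving C* = 0.487/0.0467 = 10.4.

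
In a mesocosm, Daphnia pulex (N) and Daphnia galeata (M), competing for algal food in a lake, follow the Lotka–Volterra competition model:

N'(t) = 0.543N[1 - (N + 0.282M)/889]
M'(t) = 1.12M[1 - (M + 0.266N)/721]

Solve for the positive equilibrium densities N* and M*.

N* ≈ 741, M* ≈ 524

Setting both brackets to zero gives the nullclines N + 0.282M = 889 and 0.266N + M = 721.
Substituting M = 721 - 0.266N into the first: N(1 - 0.282·0.266) = 889 - 0.282·721.
So N* = 686/0.925 = 741, and then M* = 721 - 0.266·741 = 524.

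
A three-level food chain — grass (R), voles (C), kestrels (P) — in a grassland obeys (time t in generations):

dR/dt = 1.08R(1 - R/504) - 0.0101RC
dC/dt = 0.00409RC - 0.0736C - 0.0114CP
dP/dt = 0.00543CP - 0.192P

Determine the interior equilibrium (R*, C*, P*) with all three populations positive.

R* ≈ 337, C* ≈ 35.4, P* ≈ 115

From dP/dt = 0: 0.00543C* = 0.192, so C* = 35.4.
From dR/dt = 0: 1.08(1 - R*/504) = 0.0101·35.4, giving R* = 504·(1 - 0.331) = 337.
From dC/dt = 0: 0.00409·337 - 0.0736 = 0.0114P*, so P* = 1.31/0.0114 = 115.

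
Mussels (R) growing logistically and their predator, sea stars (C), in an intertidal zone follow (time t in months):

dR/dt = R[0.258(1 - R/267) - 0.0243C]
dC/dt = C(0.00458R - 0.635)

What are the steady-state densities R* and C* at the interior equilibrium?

From dC/dt = 0 with C > 0: 0.00458R* = 0.635, so R* = 139.
Substitute into dR/dt = 0: 0.258(1 - 139/267) = 0.0243C*.
The bracket is 0.481, giving C* = 0.124/0.0243 = 5.1.

R* ≈ 139, C* ≈ 5.1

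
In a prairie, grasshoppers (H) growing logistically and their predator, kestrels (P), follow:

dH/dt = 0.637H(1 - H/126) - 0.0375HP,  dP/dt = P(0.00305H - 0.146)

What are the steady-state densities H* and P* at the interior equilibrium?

H* ≈ 47.9, P* ≈ 10.5

From dP/dt = 0 with P > 0: 0.00305H* = 0.146, so H* = 47.9.
Substitute into dH/dt = 0: 0.637(1 - 47.9/126) = 0.0375P*.
The bracket is 0.62, giving P* = 0.395/0.0375 = 10.5.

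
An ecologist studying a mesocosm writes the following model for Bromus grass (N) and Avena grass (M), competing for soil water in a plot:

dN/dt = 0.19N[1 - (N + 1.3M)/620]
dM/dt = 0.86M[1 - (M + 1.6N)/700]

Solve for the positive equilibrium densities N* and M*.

N* ≈ 269, M* ≈ 270

Setting both brackets to zero gives the nullclines N + 1.3M = 620 and 1.6N + M = 700.
Substituting M = 700 - 1.6N into the first: N(1 - 1.3·1.6) = 620 - 1.3·700.
So N* = -290/-1.08 = 269, and then M* = 700 - 1.6·269 = 270.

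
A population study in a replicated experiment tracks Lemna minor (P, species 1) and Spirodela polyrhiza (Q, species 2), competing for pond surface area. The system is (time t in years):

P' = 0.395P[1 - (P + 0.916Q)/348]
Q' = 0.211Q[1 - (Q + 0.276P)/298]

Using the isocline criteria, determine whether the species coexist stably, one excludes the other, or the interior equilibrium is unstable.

stable coexistence

Compare the nullcline intercepts: K1/α12 = 348/0.916 = 380 > K2 = 298; K2/α21 = 298/0.276 = 1080 > K1 = 348.
Since both inequalities hold, each species can invade when rare, so the interior equilibrium is stable.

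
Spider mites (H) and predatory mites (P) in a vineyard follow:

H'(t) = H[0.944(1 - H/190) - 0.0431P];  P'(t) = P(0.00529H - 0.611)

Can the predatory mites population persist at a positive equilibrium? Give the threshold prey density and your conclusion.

The predator equation gives dP/dt > 0 only when H > 0.611/0.00529 = 116.
Without the predator, H → K = 190. Since 190 > 116, the predator can invade and persist.

Threshold H = 116; K > 116, so yes, the predator persists.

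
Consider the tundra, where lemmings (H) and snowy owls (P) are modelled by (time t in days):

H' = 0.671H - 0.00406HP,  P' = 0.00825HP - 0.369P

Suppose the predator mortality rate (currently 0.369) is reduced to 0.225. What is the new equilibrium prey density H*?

At the interior fixed point, setting dP/dt = 0 with P > 0 fixes H* = (predator death rate)/(HP coefficient) — independent of the other coefficients.
With the change, H* = 0.225/0.00825 = 27.3; it falls from 44.7.

H* ≈ 27.3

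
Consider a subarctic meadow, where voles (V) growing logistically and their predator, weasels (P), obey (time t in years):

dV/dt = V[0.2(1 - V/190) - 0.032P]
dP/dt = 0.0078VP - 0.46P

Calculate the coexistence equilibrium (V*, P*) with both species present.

V* ≈ 59, P* ≈ 4.31

From dP/dt = 0 with P > 0: 0.0078V* = 0.46, so V* = 59.
Substitute into dV/dt = 0: 0.2(1 - 59/190) = 0.032P*.
The bracket is 0.69, giving P* = 0.138/0.032 = 4.31.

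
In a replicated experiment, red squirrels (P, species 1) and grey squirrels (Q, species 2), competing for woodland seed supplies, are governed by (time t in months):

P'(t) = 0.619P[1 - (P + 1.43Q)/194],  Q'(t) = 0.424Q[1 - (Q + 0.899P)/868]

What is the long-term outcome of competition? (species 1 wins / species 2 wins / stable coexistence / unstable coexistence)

species 2 excludes species 1

Compare the nullcline intercepts: K1/α12 = 194/1.43 = 136 < K2 = 868; K2/α21 = 868/0.899 = 966 > K1 = 194.
Since the inequalities point opposite ways, species 2 can invade but species 1 cannot.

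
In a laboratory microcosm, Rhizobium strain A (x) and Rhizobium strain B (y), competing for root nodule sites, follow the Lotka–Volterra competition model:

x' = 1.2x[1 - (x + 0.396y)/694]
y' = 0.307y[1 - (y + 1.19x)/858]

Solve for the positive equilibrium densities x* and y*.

x* ≈ 670, y* ≈ 60.8

Setting both brackets to zero gives the nullclines x + 0.396y = 694 and 1.19x + y = 858.
Substituting y = 858 - 1.19x into the first: x(1 - 0.396·1.19) = 694 - 0.396·858.
So x* = 354/0.529 = 670, and then y* = 858 - 1.19·670 = 60.8.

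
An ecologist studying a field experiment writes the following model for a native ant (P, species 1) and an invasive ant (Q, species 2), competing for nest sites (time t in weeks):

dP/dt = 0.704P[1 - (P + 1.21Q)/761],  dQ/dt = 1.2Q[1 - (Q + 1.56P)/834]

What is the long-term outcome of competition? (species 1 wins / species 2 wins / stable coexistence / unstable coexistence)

Compare the nullcline intercepts: K1/α12 = 761/1.21 = 629 < K2 = 834; K2/α21 = 834/1.56 = 535 < K1 = 761.
Since both are reversed, neither can invade when rare; the interior point is a saddle.

unstable coexistence (outcome depends on initial conditions)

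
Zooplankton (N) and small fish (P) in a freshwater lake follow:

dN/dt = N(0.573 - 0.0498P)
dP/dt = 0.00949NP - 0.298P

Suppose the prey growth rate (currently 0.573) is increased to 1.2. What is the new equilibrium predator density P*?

At the interior fixed point, setting dN/dt = 0 with N > 0 fixes P* = (prey growth rate)/(NP coefficient) — independent of the other coefficients.
With the change, P* = 1.2/0.0498 = 24.1; it rises from 11.5.

P* ≈ 24.1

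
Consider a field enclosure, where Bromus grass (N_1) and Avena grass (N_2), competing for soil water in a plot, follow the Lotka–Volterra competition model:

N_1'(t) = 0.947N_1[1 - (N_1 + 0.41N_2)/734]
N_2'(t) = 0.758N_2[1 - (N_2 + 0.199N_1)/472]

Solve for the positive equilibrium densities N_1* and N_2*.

Setting both brackets to zero gives the nullclines N_1 + 0.41N_2 = 734 and 0.199N_1 + N_2 = 472.
Substituting N_2 = 472 - 0.199N_1 into the first: N_1(1 - 0.41·0.199) = 734 - 0.41·472.
So N_1* = 540/0.918 = 588, and then N_2* = 472 - 0.199·588 = 355.

N_1* ≈ 588, N_2* ≈ 355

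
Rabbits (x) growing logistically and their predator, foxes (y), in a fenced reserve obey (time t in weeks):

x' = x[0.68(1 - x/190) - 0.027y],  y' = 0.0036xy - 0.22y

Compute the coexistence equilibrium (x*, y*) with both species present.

From dy/dt = 0 with y > 0: 0.0036x* = 0.22, so x* = 61.1.
Substitute into dx/dt = 0: 0.68(1 - 61.1/190) = 0.027y*.
The bracket is 0.678, giving y* = 0.461/0.027 = 17.1.

x* ≈ 61.1, y* ≈ 17.1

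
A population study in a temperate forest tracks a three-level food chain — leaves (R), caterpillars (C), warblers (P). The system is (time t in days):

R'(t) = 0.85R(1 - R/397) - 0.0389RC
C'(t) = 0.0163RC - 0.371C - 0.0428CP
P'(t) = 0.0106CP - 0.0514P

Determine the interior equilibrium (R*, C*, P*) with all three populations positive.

From dP/dt = 0: 0.0106C* = 0.0514, so C* = 4.85.
From dR/dt = 0: 0.85(1 - R*/397) = 0.0389·4.85, giving R* = 397·(1 - 0.222) = 309.
From dC/dt = 0: 0.0163·309 - 0.371 = 0.0428P*, so P* = 4.66/0.0428 = 109.

R* ≈ 309, C* ≈ 4.85, P* ≈ 109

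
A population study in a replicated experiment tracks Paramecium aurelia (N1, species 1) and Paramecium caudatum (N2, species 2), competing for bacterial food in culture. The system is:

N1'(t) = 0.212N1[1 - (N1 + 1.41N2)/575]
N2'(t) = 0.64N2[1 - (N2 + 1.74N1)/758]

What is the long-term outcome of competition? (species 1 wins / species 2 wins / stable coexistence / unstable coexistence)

Compare the nullcline intercepts: K1/α12 = 575/1.41 = 408 < K2 = 758; K2/α21 = 758/1.74 = 436 < K1 = 575.
Since both are reversed, neither can invade when rare; the interior point is a saddle.

unstable coexistence (outcome depends on initial conditions)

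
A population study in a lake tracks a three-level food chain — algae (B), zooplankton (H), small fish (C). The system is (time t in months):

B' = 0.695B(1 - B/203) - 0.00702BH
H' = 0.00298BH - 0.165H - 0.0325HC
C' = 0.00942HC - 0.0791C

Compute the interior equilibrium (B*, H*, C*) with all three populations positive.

From dC/dt = 0: 0.00942H* = 0.0791, so H* = 8.4.
From dB/dt = 0: 0.695(1 - B*/203) = 0.00702·8.4, giving B* = 203·(1 - 0.0848) = 186.
From dH/dt = 0: 0.00298·186 - 0.165 = 0.0325C*, so C* = 0.389/0.0325 = 12.

B* ≈ 186, H* ≈ 8.4, C* ≈ 12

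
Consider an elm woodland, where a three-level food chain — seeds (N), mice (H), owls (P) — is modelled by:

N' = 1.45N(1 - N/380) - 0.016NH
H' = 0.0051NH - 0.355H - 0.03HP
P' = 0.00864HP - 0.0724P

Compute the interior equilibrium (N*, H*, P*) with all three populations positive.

From dP/dt = 0: 0.00864H* = 0.0724, so H* = 8.38.
From dN/dt = 0: 1.45(1 - N*/380) = 0.016·8.38, giving N* = 380·(1 - 0.0925) = 345.
From dH/dt = 0: 0.0051·345 - 0.355 = 0.03P*, so P* = 1.4/0.03 = 46.8.

N* ≈ 345, H* ≈ 8.38, P* ≈ 46.8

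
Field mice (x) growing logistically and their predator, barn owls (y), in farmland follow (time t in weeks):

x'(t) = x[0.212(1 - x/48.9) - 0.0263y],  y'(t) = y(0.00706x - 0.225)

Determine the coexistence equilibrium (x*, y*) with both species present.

x* ≈ 31.9, y* ≈ 2.81

From dy/dt = 0 with y > 0: 0.00706x* = 0.225, so x* = 31.9.
Substitute into dx/dt = 0: 0.212(1 - 31.9/48.9) = 0.0263y*.
The bracket is 0.348, giving y* = 0.0738/0.0263 = 2.81.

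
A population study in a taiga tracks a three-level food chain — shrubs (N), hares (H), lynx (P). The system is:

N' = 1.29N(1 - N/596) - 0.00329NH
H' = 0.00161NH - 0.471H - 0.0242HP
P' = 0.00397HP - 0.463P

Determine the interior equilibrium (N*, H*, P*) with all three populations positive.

From dP/dt = 0: 0.00397H* = 0.463, so H* = 117.
From dN/dt = 0: 1.29(1 - N*/596) = 0.00329·117, giving N* = 596·(1 - 0.297) = 419.
From dH/dt = 0: 0.00161·419 - 0.471 = 0.0242P*, so P* = 0.203/0.0242 = 8.39.

N* ≈ 419, H* ≈ 117, P* ≈ 8.39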